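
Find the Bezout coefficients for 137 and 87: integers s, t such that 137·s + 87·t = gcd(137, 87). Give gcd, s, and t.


Euclidean algorithm on (137, 87) — divide until remainder is 0:
  137 = 1 · 87 + 50
  87 = 1 · 50 + 37
  50 = 1 · 37 + 13
  37 = 2 · 13 + 11
  13 = 1 · 11 + 2
  11 = 5 · 2 + 1
  2 = 2 · 1 + 0
gcd(137, 87) = 1.
Track Bezout coefficients alongside the remainders: start with r₀ = 137 = a·1 + b·0 (s = 1, t = 0) and r₁ = 87 = a·0 + b·1 (s = 0, t = 1); each new remainder r_{k+1} = r_{k-1} − q_k·r_k inherits s_{k+1} = s_{k-1} − q_k·s_k, t_{k+1} = t_{k-1} − q_k·t_k, so r_k = a·s_k + b·t_k at every step:
  q = 1: r = 50, s = 1 − 1·0 = 1, t = 0 − 1·1 = -1  (check: 137·1 + 87·(-1) = 50)
  q = 1: r = 37, s = 0 − 1·1 = -1, t = 1 − 1·(-1) = 2  (check: 137·(-1) + 87·2 = 37)
  q = 1: r = 13, s = 1 − 1·(-1) = 2, t = -1 − 1·2 = -3  (check: 137·2 + 87·(-3) = 13)
  q = 2: r = 11, s = -1 − 2·2 = -5, t = 2 − 2·(-3) = 8  (check: 137·(-5) + 87·8 = 11)
  q = 1: r = 2, s = 2 − 1·(-5) = 7, t = -3 − 1·8 = -11  (check: 137·7 + 87·(-11) = 2)
  q = 5: r = 1, s = -5 − 5·7 = -40, t = 8 − 5·(-11) = 63  (check: 137·(-40) + 87·63 = 1)
The row with r = 1 (the gcd) gives the Bezout coefficients s = -40, t = 63.
Result: 137 · (-40) + 87 · (63) = 1.

gcd(137, 87) = 1; s = -40, t = 63 (check: 137·(-40) + 87·63 = 1).


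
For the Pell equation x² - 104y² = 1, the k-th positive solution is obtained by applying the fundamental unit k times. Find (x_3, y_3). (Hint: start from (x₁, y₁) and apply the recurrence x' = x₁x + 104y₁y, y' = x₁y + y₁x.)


Step 1: Find the fundamental solution (x₁, y₁) of x² - 104y² = 1.
  Expand √104 as a continued fraction. a₀ = ⌊√104⌋ = 10; iterate m_{k+1} = d_k·a_k − m_k, d_{k+1} = (104 − m_{k+1}²)/d_k, a_{k+1} = ⌊(a₀ + m_{k+1})/d_{k+1}⌋ (starting m₀ = 0, d₀ = 1), with convergents p_k = a_k·p_{k-1} + p_{k-2}, q_k = a_k·q_{k-1} + q_{k-2} (p₋₁ = 1, q₋₁ = 0):
  k = 0: a₀ = 10; p₀/q₀ = 10/1; p₀² − 104·q₀² = 100 − 104 = -4.
  k = 1: m = 10, d = 4, a = ⌊(10 + 10)/4⌋ = 5; p/q = (5·10 + 1)/(5·1 + 0) = 51/5; p² − 104·q² = 2601 − 2600 = 1.
  The first convergent with p² − 104·q² = 1 gives the fundamental solution (x₁, y₁) = (51, 5).
Step 2: Apply the recurrence (x_{n+1}, y_{n+1}) = (x₁x_n + 104y₁y_n, x₁y_n + y₁x_n) repeatedly.
  From (x_1, y_1) = (51, 5): x_2 = 51·51 + 104·5·5 = 5201; y_2 = 51·5 + 5·51 = 510.
  From (x_2, y_2) = (5201, 510): x_3 = 51·5201 + 104·5·510 = 530451; y_3 = 51·510 + 5·5201 = 52015.
Step 3: Verify x_3² - 104·y_3² = 281378263401 - 281378263400 = 1 (should be 1). ✓

(x_1, y_1) = (51, 5); (x_3, y_3) = (530451, 52015).


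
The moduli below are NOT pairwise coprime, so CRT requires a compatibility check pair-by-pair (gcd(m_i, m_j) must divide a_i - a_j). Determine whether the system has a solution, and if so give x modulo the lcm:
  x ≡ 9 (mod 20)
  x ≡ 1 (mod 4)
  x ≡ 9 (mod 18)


Moduli 20, 4, 18 are not pairwise coprime, so CRT works modulo lcm(m_i) when all pairwise compatibility conditions hold.
Pairwise compatibility: gcd(m_i, m_j) must divide a_i - a_j for every pair.
Merge one congruence at a time:
  Start: x ≡ 9 (mod 20).
  Combine with x ≡ 1 (mod 4): gcd(20, 4) = 4; 1 - 9 = -8, which IS divisible by 4, so compatible.
    Write x = 9 + 20·t and substitute into x ≡ 1 (mod 4): 20·t ≡ 1 − 9 = -8 (mod 4).
    Divide the congruence (and modulus) by g = 4: 5·t ≡ -2 (mod 1).
    Modulo 1 every t works; take t = 0.
    Then x = 9 + 20·0 = 9, valid modulo lcm(20, 4) = 20: x ≡ 9 (mod 20).
  Combine with x ≡ 9 (mod 18): gcd(20, 18) = 2; 9 - 9 = 0, which IS divisible by 2, so compatible.
    Write x = 9 + 20·t and substitute into x ≡ 9 (mod 18): 20·t ≡ 9 − 9 = 0 (mod 18).
    Divide the congruence (and modulus) by g = 2: 10·t ≡ 0 (mod 9).
    Reduce coefficients mod 9: 1·t ≡ 0 (mod 9).
    So t ≡ 0 (mod 9).
    Then x = 9 + 20·0 = 9, valid modulo lcm(20, 18) = 180: x ≡ 9 (mod 180).
Verify: 9 mod 20 = 9, 9 mod 4 = 1, 9 mod 18 = 9.

x ≡ 9 (mod 180).


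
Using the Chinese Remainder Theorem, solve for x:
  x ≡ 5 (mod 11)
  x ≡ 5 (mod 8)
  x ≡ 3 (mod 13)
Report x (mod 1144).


Moduli 11, 8, 13 are pairwise coprime; by CRT there is a unique solution modulo M = 11 · 8 · 13 = 1144.
Solve pairwise, accumulating the modulus:
  Start with x ≡ 5 (mod 11).
  Combine with x ≡ 5 (mod 8): since gcd(11, 8) = 1, we get a unique residue mod 88.
    Write x = 5 + 11·t and substitute into x ≡ 5 (mod 8): 11·t ≡ 5 − 5 = 0 (mod 8).
    Reduce coefficients mod 8: 3·t ≡ 0 (mod 8).
    The inverse of 3 mod 8 is 3 (since 3·3 = 9 = 1·8 + 1), so t ≡ 3·0 = 0 ≡ 0 (mod 8).
    Then x = 5 + 11·0 = 5, valid modulo lcm(11, 8) = 88: x ≡ 5 (mod 88).
  Combine with x ≡ 3 (mod 13): since gcd(88, 13) = 1, we get a unique residue mod 1144.
    Write x = 5 + 88·t and substitute into x ≡ 3 (mod 13): 88·t ≡ 3 − 5 = -2 (mod 13).
    Reduce coefficients mod 13: 10·t ≡ 11 (mod 13).
    The inverse of 10 mod 13 is 4 (since 10·4 = 40 = 3·13 + 1), so t ≡ 4·11 = 44 ≡ 5 (mod 13).
    Then x = 5 + 88·5 = 445, valid modulo lcm(88, 13) = 1144: x ≡ 445 (mod 1144).
Verify: 445 mod 11 = 5 ✓, 445 mod 8 = 5 ✓, 445 mod 13 = 3 ✓.

x ≡ 445 (mod 1144).


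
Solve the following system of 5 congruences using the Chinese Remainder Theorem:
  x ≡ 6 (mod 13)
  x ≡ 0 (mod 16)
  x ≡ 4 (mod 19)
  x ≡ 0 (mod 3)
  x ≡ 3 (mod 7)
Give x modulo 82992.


Product of moduli M = 13 · 16 · 19 · 3 · 7 = 82992.
Merge one congruence at a time:
  Start: x ≡ 6 (mod 13).
  Combine with x ≡ 0 (mod 16); new modulus lcm = 208.
    Write x = 6 + 13·t and substitute into x ≡ 0 (mod 16): 13·t ≡ 0 − 6 = -6 (mod 16).
    Reduce coefficients mod 16: 13·t ≡ 10 (mod 16).
    The inverse of 13 mod 16 is 5 (since 13·5 = 65 = 4·16 + 1), so t ≡ 5·10 = 50 ≡ 2 (mod 16).
    Then x = 6 + 13·2 = 32, valid modulo lcm(13, 16) = 208: x ≡ 32 (mod 208).
  Combine with x ≡ 4 (mod 19); new modulus lcm = 3952.
    Write x = 32 + 208·t and substitute into x ≡ 4 (mod 19): 208·t ≡ 4 − 32 = -28 (mod 19).
    Reduce coefficients mod 19: 18·t ≡ 10 (mod 19).
    The inverse of 18 mod 19 is 18 (since 18·18 = 324 = 17·19 + 1), so t ≡ 18·10 = 180 ≡ 9 (mod 19).
    Then x = 32 + 208·9 = 1904, valid modulo lcm(208, 19) = 3952: x ≡ 1904 (mod 3952).
  Combine with x ≡ 0 (mod 3); new modulus lcm = 11856.
    Write x = 1904 + 3952·t and substitute into x ≡ 0 (mod 3): 3952·t ≡ 0 − 1904 = -1904 (mod 3).
    Reduce coefficients mod 3: 1·t ≡ 1 (mod 3).
    So t ≡ 1 (mod 3).
    Then x = 1904 + 3952·1 = 5856, valid modulo lcm(3952, 3) = 11856: x ≡ 5856 (mod 11856).
  Combine with x ≡ 3 (mod 7); new modulus lcm = 82992.
    Write x = 5856 + 11856·t and substitute into x ≡ 3 (mod 7): 11856·t ≡ 3 − 5856 = -5853 (mod 7).
    Reduce coefficients mod 7: 5·t ≡ 6 (mod 7).
    The inverse of 5 mod 7 is 3 (since 5·3 = 15 = 2·7 + 1), so t ≡ 3·6 = 18 ≡ 4 (mod 7).
    Then x = 5856 + 11856·4 = 53280, valid modulo lcm(11856, 7) = 82992: x ≡ 53280 (mod 82992).
Verify against each original: 53280 mod 13 = 6, 53280 mod 16 = 0, 53280 mod 19 = 4, 53280 mod 3 = 0, 53280 mod 7 = 3.

x ≡ 53280 (mod 82992).


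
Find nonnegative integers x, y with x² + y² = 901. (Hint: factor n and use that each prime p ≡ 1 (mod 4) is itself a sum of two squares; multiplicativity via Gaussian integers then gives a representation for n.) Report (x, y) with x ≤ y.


Step 1: Factor n = 901 = 17 · 53.
Step 2: Check the mod-4 condition on each prime factor: 17 ≡ 1 (mod 4), exponent 1; 53 ≡ 1 (mod 4), exponent 1.
All primes ≡ 3 (mod 4) appear to even exponent (or don't appear), so by the two-squares theorem n IS expressible as a sum of two squares.
Step 3: Build a representation. Here n = 17 · 53 is a product of primes ≡ 1 (mod 4). Each prime p ≡ 1 (mod 4) is itself a sum of two squares; find a² by testing p − a² for a perfect square:
  17: 17 − 1² = 16 = 4² ⇒ 17 = 1² + 4².
  53: 53 − 1² = 52, 53 − 2² = 49 = 7² ⇒ 53 = 2² + 7².
  Combine using the Brahmagupta–Fibonacci identity (a² + b²)(c² + d²) = (ac − bd)² + (ad + bc)² = (ac + bd)² + (ad − bc)²:
  17 · 53 = 901: from (1² + 4²)(2² + 7²), take (1·2 − 4·7, 1·7 + 4·2) = (2 − 28, 7 + 8) = (-26, 15); dropping signs (only squares matter) gives (26, 15); check 26² + 15² = 676 + 225 = 901 ✓.
Step 4: Order so x ≤ y and verify: 15² + 26² = 225 + 676 = 901 = n. ✓

n = 901 = 15² + 26² (one valid representation with x ≤ y).


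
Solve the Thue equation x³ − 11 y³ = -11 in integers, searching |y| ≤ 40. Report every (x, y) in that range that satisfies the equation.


The equation is x³ - 11y³ = -11. For fixed y, x³ = 11·y³ − 11, so a solution requires the RHS to be a perfect cube.
Strategy: iterate y from -40 to 40, compute RHS = 11·y³ − 11, and check whether it is a (positive or negative) perfect cube.
Check small values of y:
  y = 0: RHS = -11 is not a perfect cube.
  y = 1: RHS = 0 = (0)³ ⇒ x = 0 works.
  y = -1: RHS = -22 is not a perfect cube.
  y = 2: RHS = 77 is not a perfect cube.
  y = -2: RHS = -99 is not a perfect cube.
  y = 3: RHS = 286 is not a perfect cube.
  y = -3: RHS = -308 is not a perfect cube.
Continuing the search up to |y| = 40 finds no further solutions beyond those listed.
Collected solutions: (0, 1).

Solutions (with |y| ≤ 40): (0, 1).


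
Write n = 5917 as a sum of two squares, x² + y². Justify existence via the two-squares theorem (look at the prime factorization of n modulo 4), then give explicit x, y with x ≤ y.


Step 1: Factor n = 5917 = 61 · 97.
Step 2: Check the mod-4 condition on each prime factor: 61 ≡ 1 (mod 4), exponent 1; 97 ≡ 1 (mod 4), exponent 1.
All primes ≡ 3 (mod 4) appear to even exponent (or don't appear), so by the two-squares theorem n IS expressible as a sum of two squares.
Step 3: Build a representation. Here n = 61 · 97 is a product of primes ≡ 1 (mod 4). Each prime p ≡ 1 (mod 4) is itself a sum of two squares; find a² by testing p − a² for a perfect square:
  61: 61 − 1² = 60, 61 − 2² = 57, 61 − 3² = 52, 61 − 4² = 45, 61 − 5² = 36 = 6² ⇒ 61 = 5² + 6².
  97: 97 − 1² = 96, 97 − 2² = 93, 97 − 3² = 88, 97 − 4² = 81 = 9² ⇒ 97 = 4² + 9².
  Combine using the Brahmagupta–Fibonacci identity (a² + b²)(c² + d²) = (ac − bd)² + (ad + bc)² = (ac + bd)² + (ad − bc)²:
  61 · 97 = 5917: from (5² + 6²)(4² + 9²), take (5·4 − 6·9, 5·9 + 6·4) = (20 − 54, 45 + 24) = (-34, 69); dropping signs (only squares matter) gives (34, 69); check 34² + 69² = 1156 + 4761 = 5917 ✓.
Step 4: Order so x ≤ y and verify: 34² + 69² = 1156 + 4761 = 5917 = n. ✓

n = 5917 = 34² + 69² (one valid representation with x ≤ y).


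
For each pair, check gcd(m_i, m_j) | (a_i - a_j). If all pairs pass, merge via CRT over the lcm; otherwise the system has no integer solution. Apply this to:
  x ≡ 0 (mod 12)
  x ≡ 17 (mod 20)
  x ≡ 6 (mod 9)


Moduli 12, 20, 9 are not pairwise coprime, so CRT works modulo lcm(m_i) when all pairwise compatibility conditions hold.
Pairwise compatibility: gcd(m_i, m_j) must divide a_i - a_j for every pair.
Merge one congruence at a time:
  Start: x ≡ 0 (mod 12).
  Combine with x ≡ 17 (mod 20): gcd(12, 20) = 4, and 17 - 0 = 17 is NOT divisible by 4.
    ⇒ system is inconsistent (no integer solution).

No solution (the system is inconsistent).


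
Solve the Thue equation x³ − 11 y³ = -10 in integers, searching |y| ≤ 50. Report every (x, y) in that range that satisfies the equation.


The equation is x³ - 11y³ = -10. For fixed y, x³ = 11·y³ − 10, so a solution requires the RHS to be a perfect cube.
Strategy: iterate y from -50 to 50, compute RHS = 11·y³ − 10, and check whether it is a (positive or negative) perfect cube.
Check small values of y:
  y = 0: RHS = -10 is not a perfect cube.
  y = 1: RHS = 1 = (1)³ ⇒ x = 1 works.
  y = -1: RHS = -21 is not a perfect cube.
  y = 2: RHS = 78 is not a perfect cube.
  y = -2: RHS = -98 is not a perfect cube.
  y = 3: RHS = 287 is not a perfect cube.
  y = -3: RHS = -307 is not a perfect cube.
Continuing the search up to |y| = 50 finds no further solutions beyond those listed.
Collected solutions: (1, 1).

Solutions (with |y| ≤ 50): (1, 1).


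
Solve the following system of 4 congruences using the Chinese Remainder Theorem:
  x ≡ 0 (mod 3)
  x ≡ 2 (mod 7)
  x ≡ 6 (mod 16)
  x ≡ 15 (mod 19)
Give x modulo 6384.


Product of moduli M = 3 · 7 · 16 · 19 = 6384.
Merge one congruence at a time:
  Start: x ≡ 0 (mod 3).
  Combine with x ≡ 2 (mod 7); new modulus lcm = 21.
    Write x = 0 + 3·t and substitute into x ≡ 2 (mod 7): 3·t ≡ 2 − 0 = 2 (mod 7).
    The inverse of 3 mod 7 is 5 (since 3·5 = 15 = 2·7 + 1), so t ≡ 5·2 = 10 ≡ 3 (mod 7).
    Then x = 0 + 3·3 = 9, valid modulo lcm(3, 7) = 21: x ≡ 9 (mod 21).
  Combine with x ≡ 6 (mod 16); new modulus lcm = 336.
    Write x = 9 + 21·t and substitute into x ≡ 6 (mod 16): 21·t ≡ 6 − 9 = -3 (mod 16).
    Reduce coefficients mod 16: 5·t ≡ 13 (mod 16).
    The inverse of 5 mod 16 is 13 (since 5·13 = 65 = 4·16 + 1), so t ≡ 13·13 = 169 ≡ 9 (mod 16).
    Then x = 9 + 21·9 = 198, valid modulo lcm(21, 16) = 336: x ≡ 198 (mod 336).
  Combine with x ≡ 15 (mod 19); new modulus lcm = 6384.
    Write x = 198 + 336·t and substitute into x ≡ 15 (mod 19): 336·t ≡ 15 − 198 = -183 (mod 19).
    Reduce coefficients mod 19: 13·t ≡ 7 (mod 19).
    The inverse of 13 mod 19 is 3 (since 13·3 = 39 = 2·19 + 1), so t ≡ 3·7 = 21 ≡ 2 (mod 19).
    Then x = 198 + 336·2 = 870, valid modulo lcm(336, 19) = 6384: x ≡ 870 (mod 6384).
Verify against each original: 870 mod 3 = 0, 870 mod 7 = 2, 870 mod 16 = 6, 870 mod 19 = 15.

x ≡ 870 (mod 6384).


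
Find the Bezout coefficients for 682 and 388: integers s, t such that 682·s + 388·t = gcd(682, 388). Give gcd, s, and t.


Euclidean algorithm on (682, 388) — divide until remainder is 0:
  682 = 1 · 388 + 294
  388 = 1 · 294 + 94
  294 = 3 · 94 + 12
  94 = 7 · 12 + 10
  12 = 1 · 10 + 2
  10 = 5 · 2 + 0
gcd(682, 388) = 2.
Track Bezout coefficients alongside the remainders: start with r₀ = 682 = a·1 + b·0 (s = 1, t = 0) and r₁ = 388 = a·0 + b·1 (s = 0, t = 1); each new remainder r_{k+1} = r_{k-1} − q_k·r_k inherits s_{k+1} = s_{k-1} − q_k·s_k, t_{k+1} = t_{k-1} − q_k·t_k, so r_k = a·s_k + b·t_k at every step:
  q = 1: r = 294, s = 1 − 1·0 = 1, t = 0 − 1·1 = -1  (check: 682·1 + 388·(-1) = 294)
  q = 1: r = 94, s = 0 − 1·1 = -1, t = 1 − 1·(-1) = 2  (check: 682·(-1) + 388·2 = 94)
  q = 3: r = 12, s = 1 − 3·(-1) = 4, t = -1 − 3·2 = -7  (check: 682·4 + 388·(-7) = 12)
  q = 7: r = 10, s = -1 − 7·4 = -29, t = 2 − 7·(-7) = 51  (check: 682·(-29) + 388·51 = 10)
  q = 1: r = 2, s = 4 − 1·(-29) = 33, t = -7 − 1·51 = -58  (check: 682·33 + 388·(-58) = 2)
The row with r = 2 (the gcd) gives the Bezout coefficients s = 33, t = -58.
Result: 682 · (33) + 388 · (-58) = 2.

gcd(682, 388) = 2; s = 33, t = -58 (check: 682·33 + 388·(-58) = 2).


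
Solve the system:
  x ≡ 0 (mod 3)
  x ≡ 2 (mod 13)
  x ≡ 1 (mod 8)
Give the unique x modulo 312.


Moduli 3, 13, 8 are pairwise coprime; by CRT there is a unique solution modulo M = 3 · 13 · 8 = 312.
Solve pairwise, accumulating the modulus:
  Start with x ≡ 0 (mod 3).
  Combine with x ≡ 2 (mod 13): since gcd(3, 13) = 1, we get a unique residue mod 39.
    Write x = 0 + 3·t and substitute into x ≡ 2 (mod 13): 3·t ≡ 2 − 0 = 2 (mod 13).
    The inverse of 3 mod 13 is 9 (since 3·9 = 27 = 2·13 + 1), so t ≡ 9·2 = 18 ≡ 5 (mod 13).
    Then x = 0 + 3·5 = 15, valid modulo lcm(3, 13) = 39: x ≡ 15 (mod 39).
  Combine with x ≡ 1 (mod 8): since gcd(39, 8) = 1, we get a unique residue mod 312.
    Write x = 15 + 39·t and substitute into x ≡ 1 (mod 8): 39·t ≡ 1 − 15 = -14 (mod 8).
    Reduce coefficients mod 8: 7·t ≡ 2 (mod 8).
    The inverse of 7 mod 8 is 7 (since 7·7 = 49 = 6·8 + 1), so t ≡ 7·2 = 14 ≡ 6 (mod 8).
    Then x = 15 + 39·6 = 249, valid modulo lcm(39, 8) = 312: x ≡ 249 (mod 312).
Verify: 249 mod 3 = 0 ✓, 249 mod 13 = 2 ✓, 249 mod 8 = 1 ✓.

x ≡ 249 (mod 312).


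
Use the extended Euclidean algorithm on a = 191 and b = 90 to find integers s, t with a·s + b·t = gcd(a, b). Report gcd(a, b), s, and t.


Euclidean algorithm on (191, 90) — divide until remainder is 0:
  191 = 2 · 90 + 11
  90 = 8 · 11 + 2
  11 = 5 · 2 + 1
  2 = 2 · 1 + 0
gcd(191, 90) = 1.
Track Bezout coefficients alongside the remainders: start with r₀ = 191 = a·1 + b·0 (s = 1, t = 0) and r₁ = 90 = a·0 + b·1 (s = 0, t = 1); each new remainder r_{k+1} = r_{k-1} − q_k·r_k inherits s_{k+1} = s_{k-1} − q_k·s_k, t_{k+1} = t_{k-1} − q_k·t_k, so r_k = a·s_k + b·t_k at every step:
  q = 2: r = 11, s = 1 − 2·0 = 1, t = 0 − 2·1 = -2  (check: 191·1 + 90·(-2) = 11)
  q = 8: r = 2, s = 0 − 8·1 = -8, t = 1 − 8·(-2) = 17  (check: 191·(-8) + 90·17 = 2)
  q = 5: r = 1, s = 1 − 5·(-8) = 41, t = -2 − 5·17 = -87  (check: 191·41 + 90·(-87) = 1)
The row with r = 1 (the gcd) gives the Bezout coefficients s = 41, t = -87.
Result: 191 · (41) + 90 · (-87) = 1.

gcd(191, 90) = 1; s = 41, t = -87 (check: 191·41 + 90·(-87) = 1).


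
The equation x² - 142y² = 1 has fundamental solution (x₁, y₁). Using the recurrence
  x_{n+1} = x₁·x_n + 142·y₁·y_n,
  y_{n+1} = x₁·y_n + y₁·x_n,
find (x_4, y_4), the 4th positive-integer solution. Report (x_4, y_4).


Step 1: Find the fundamental solution (x₁, y₁) of x² - 142y² = 1.
  Expand √142 as a continued fraction. a₀ = ⌊√142⌋ = 11; iterate m_{k+1} = d_k·a_k − m_k, d_{k+1} = (142 − m_{k+1}²)/d_k, a_{k+1} = ⌊(a₀ + m_{k+1})/d_{k+1}⌋ (starting m₀ = 0, d₀ = 1), with convergents p_k = a_k·p_{k-1} + p_{k-2}, q_k = a_k·q_{k-1} + q_{k-2} (p₋₁ = 1, q₋₁ = 0):
  k = 0: a₀ = 11; p₀/q₀ = 11/1; p₀² − 142·q₀² = 121 − 142 = -21.
  k = 1: m = 11, d = 21, a = ⌊(11 + 11)/21⌋ = 1; p/q = (1·11 + 1)/(1·1 + 0) = 12/1; p² − 142·q² = 144 − 142 = 2.
  k = 2: m = 10, d = 2, a = ⌊(11 + 10)/2⌋ = 10; p/q = (10·12 + 11)/(10·1 + 1) = 131/11; p² − 142·q² = 17161 − 17182 = -21.
  k = 3: m = 10, d = 21, a = ⌊(11 + 10)/21⌋ = 1; p/q = (1·131 + 12)/(1·11 + 1) = 143/12; p² − 142·q² = 20449 − 20448 = 1.
  The first convergent with p² − 142·q² = 1 gives the fundamental solution (x₁, y₁) = (143, 12).
Step 2: Apply the recurrence (x_{n+1}, y_{n+1}) = (x₁x_n + 142y₁y_n, x₁y_n + y₁x_n) repeatedly.
  From (x_1, y_1) = (143, 12): x_2 = 143·143 + 142·12·12 = 40897; y_2 = 143·12 + 12·143 = 3432.
  From (x_2, y_2) = (40897, 3432): x_3 = 143·40897 + 142·12·3432 = 11696399; y_3 = 143·3432 + 12·40897 = 981540.
  From (x_3, y_3) = (11696399, 981540): x_4 = 143·11696399 + 142·12·981540 = 3345129217; y_4 = 143·981540 + 12·11696399 = 280717008.
Step 3: Verify x_4² - 142·y_4² = 11189889478427033089 - 11189889478427033088 = 1 (should be 1). ✓

(x_1, y_1) = (143, 12); (x_4, y_4) = (3345129217, 280717008).


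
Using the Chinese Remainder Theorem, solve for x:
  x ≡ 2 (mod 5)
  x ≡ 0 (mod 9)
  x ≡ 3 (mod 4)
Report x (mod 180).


Moduli 5, 9, 4 are pairwise coprime; by CRT there is a unique solution modulo M = 5 · 9 · 4 = 180.
Solve pairwise, accumulating the modulus:
  Start with x ≡ 2 (mod 5).
  Combine with x ≡ 0 (mod 9): since gcd(5, 9) = 1, we get a unique residue mod 45.
    Write x = 2 + 5·t and substitute into x ≡ 0 (mod 9): 5·t ≡ 0 − 2 = -2 (mod 9).
    Reduce coefficients mod 9: 5·t ≡ 7 (mod 9).
    The inverse of 5 mod 9 is 2 (since 5·2 = 10 = 1·9 + 1), so t ≡ 2·7 = 14 ≡ 5 (mod 9).
    Then x = 2 + 5·5 = 27, valid modulo lcm(5, 9) = 45: x ≡ 27 (mod 45).
  Combine with x ≡ 3 (mod 4): since gcd(45, 4) = 1, we get a unique residue mod 180.
    Write x = 27 + 45·t and substitute into x ≡ 3 (mod 4): 45·t ≡ 3 − 27 = -24 (mod 4).
    Reduce coefficients mod 4: 1·t ≡ 0 (mod 4).
    So t ≡ 0 (mod 4).
    Then x = 27 + 45·0 = 27, valid modulo lcm(45, 4) = 180: x ≡ 27 (mod 180).
Verify: 27 mod 5 = 2 ✓, 27 mod 9 = 0 ✓, 27 mod 4 = 3 ✓.

x ≡ 27 (mod 180).


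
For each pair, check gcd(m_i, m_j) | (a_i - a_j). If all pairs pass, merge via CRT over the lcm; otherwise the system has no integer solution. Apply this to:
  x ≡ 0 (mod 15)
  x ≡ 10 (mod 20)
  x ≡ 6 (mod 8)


Moduli 15, 20, 8 are not pairwise coprime, so CRT works modulo lcm(m_i) when all pairwise compatibility conditions hold.
Pairwise compatibility: gcd(m_i, m_j) must divide a_i - a_j for every pair.
Merge one congruence at a time:
  Start: x ≡ 0 (mod 15).
  Combine with x ≡ 10 (mod 20): gcd(15, 20) = 5; 10 - 0 = 10, which IS divisible by 5, so compatible.
    Write x = 0 + 15·t and substitute into x ≡ 10 (mod 20): 15·t ≡ 10 − 0 = 10 (mod 20).
    Divide the congruence (and modulus) by g = 5: 3·t ≡ 2 (mod 4).
    The inverse of 3 mod 4 is 3 (since 3·3 = 9 = 2·4 + 1), so t ≡ 3·2 = 6 ≡ 2 (mod 4).
    Then x = 0 + 15·2 = 30, valid modulo lcm(15, 20) = 60: x ≡ 30 (mod 60).
  Combine with x ≡ 6 (mod 8): gcd(60, 8) = 4; 6 - 30 = -24, which IS divisible by 4, so compatible.
    Write x = 30 + 60·t and substitute into x ≡ 6 (mod 8): 60·t ≡ 6 − 30 = -24 (mod 8).
    Divide the congruence (and modulus) by g = 4: 15·t ≡ -6 (mod 2).
    Reduce coefficients mod 2: 1·t ≡ 0 (mod 2).
    So t ≡ 0 (mod 2).
    Then x = 30 + 60·0 = 30, valid modulo lcm(60, 8) = 120: x ≡ 30 (mod 120).
Verify: 30 mod 15 = 0, 30 mod 20 = 10, 30 mod 8 = 6.

x ≡ 30 (mod 120).


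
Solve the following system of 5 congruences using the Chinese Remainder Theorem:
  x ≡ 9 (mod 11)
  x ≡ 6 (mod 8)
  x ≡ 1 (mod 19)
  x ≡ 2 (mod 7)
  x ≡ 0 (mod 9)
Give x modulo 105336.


Product of moduli M = 11 · 8 · 19 · 7 · 9 = 105336.
Merge one congruence at a time:
  Start: x ≡ 9 (mod 11).
  Combine with x ≡ 6 (mod 8); new modulus lcm = 88.
    Write x = 9 + 11·t and substitute into x ≡ 6 (mod 8): 11·t ≡ 6 − 9 = -3 (mod 8).
    Reduce coefficients mod 8: 3·t ≡ 5 (mod 8).
    The inverse of 3 mod 8 is 3 (since 3·3 = 9 = 1·8 + 1), so t ≡ 3·5 = 15 ≡ 7 (mod 8).
    Then x = 9 + 11·7 = 86, valid modulo lcm(11, 8) = 88: x ≡ 86 (mod 88).
  Combine with x ≡ 1 (mod 19); new modulus lcm = 1672.
    Write x = 86 + 88·t and substitute into x ≡ 1 (mod 19): 88·t ≡ 1 − 86 = -85 (mod 19).
    Reduce coefficients mod 19: 12·t ≡ 10 (mod 19).
    The inverse of 12 mod 19 is 8 (since 12·8 = 96 = 5·19 + 1), so t ≡ 8·10 = 80 ≡ 4 (mod 19).
    Then x = 86 + 88·4 = 438, valid modulo lcm(88, 19) = 1672: x ≡ 438 (mod 1672).
  Combine with x ≡ 2 (mod 7); new modulus lcm = 11704.
    Write x = 438 + 1672·t and substitute into x ≡ 2 (mod 7): 1672·t ≡ 2 − 438 = -436 (mod 7).
    Reduce coefficients mod 7: 6·t ≡ 5 (mod 7).
    The inverse of 6 mod 7 is 6 (since 6·6 = 36 = 5·7 + 1), so t ≡ 6·5 = 30 ≡ 2 (mod 7).
    Then x = 438 + 1672·2 = 3782, valid modulo lcm(1672, 7) = 11704: x ≡ 3782 (mod 11704).
  Combine with x ≡ 0 (mod 9); new modulus lcm = 105336.
    Write x = 3782 + 11704·t and substitute into x ≡ 0 (mod 9): 11704·t ≡ 0 − 3782 = -3782 (mod 9).
    Reduce coefficients mod 9: 4·t ≡ 7 (mod 9).
    The inverse of 4 mod 9 is 7 (since 4·7 = 28 = 3·9 + 1), so t ≡ 7·7 = 49 ≡ 4 (mod 9).
    Then x = 3782 + 11704·4 = 50598, valid modulo lcm(11704, 9) = 105336: x ≡ 50598 (mod 105336).
Verify against each original: 50598 mod 11 = 9, 50598 mod 8 = 6, 50598 mod 19 = 1, 50598 mod 7 = 2, 50598 mod 9 = 0.

x ≡ 50598 (mod 105336).


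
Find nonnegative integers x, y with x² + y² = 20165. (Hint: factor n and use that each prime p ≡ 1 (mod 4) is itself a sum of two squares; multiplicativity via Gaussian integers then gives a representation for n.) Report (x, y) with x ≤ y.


Step 1: Factor n = 20165 = 5 · 37 · 109.
Step 2: Check the mod-4 condition on each prime factor: 5 ≡ 1 (mod 4), exponent 1; 37 ≡ 1 (mod 4), exponent 1; 109 ≡ 1 (mod 4), exponent 1.
All primes ≡ 3 (mod 4) appear to even exponent (or don't appear), so by the two-squares theorem n IS expressible as a sum of two squares.
Step 3: Build a representation. Here n = 5 · 37 · 109 is a product of primes ≡ 1 (mod 4). Each prime p ≡ 1 (mod 4) is itself a sum of two squares; find a² by testing p − a² for a perfect square:
  5: 5 − 1² = 4 = 2² ⇒ 5 = 1² + 2².
  37: 37 − 1² = 36 = 6² ⇒ 37 = 1² + 6².
  109: 109 − 1² = 108, 109 − 2² = 105, 109 − 3² = 100 = 10² ⇒ 109 = 3² + 10².
  Combine using the Brahmagupta–Fibonacci identity (a² + b²)(c² + d²) = (ac − bd)² + (ad + bc)² = (ac + bd)² + (ad − bc)²:
  5 · 37 = 185: from (1² + 2²)(1² + 6²), take (1·1 − 2·6, 1·6 + 2·1) = (1 − 12, 6 + 2) = (-11, 8); dropping signs (only squares matter) gives (11, 8); check 11² + 8² = 121 + 64 = 185 ✓.
  185 · 109 = 20165: from (11² + 8²)(3² + 10²), take (11·3 − 8·10, 11·10 + 8·3) = (33 − 80, 110 + 24) = (-47, 134); dropping signs (only squares matter) gives (47, 134); check 47² + 134² = 2209 + 17956 = 20165 ✓.
Step 4: Order so x ≤ y and verify: 47² + 134² = 2209 + 17956 = 20165 = n. ✓

n = 20165 = 47² + 134² (one valid representation with x ≤ y).


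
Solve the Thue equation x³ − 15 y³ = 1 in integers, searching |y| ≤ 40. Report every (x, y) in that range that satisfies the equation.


The equation is x³ - 15y³ = 1. For fixed y, x³ = 15·y³ + 1, so a solution requires the RHS to be a perfect cube.
Strategy: iterate y from -40 to 40, compute RHS = 15·y³ + 1, and check whether it is a (positive or negative) perfect cube.
Check small values of y:
  y = 0: RHS = 1 = (1)³ ⇒ x = 1 works.
  y = 1: RHS = 16 is not a perfect cube.
  y = -1: RHS = -14 is not a perfect cube.
  y = 2: RHS = 121 is not a perfect cube.
  y = -2: RHS = -119 is not a perfect cube.
  y = 3: RHS = 406 is not a perfect cube.
  y = -3: RHS = -404 is not a perfect cube.
Continuing the search up to |y| = 40 finds no further solutions beyond those listed.
Collected solutions: (1, 0).

Solutions (with |y| ≤ 40): (1, 0).


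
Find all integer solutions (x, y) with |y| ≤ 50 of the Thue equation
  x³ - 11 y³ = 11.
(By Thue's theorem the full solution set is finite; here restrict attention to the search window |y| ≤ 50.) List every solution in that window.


The equation is x³ - 11y³ = 11. For fixed y, x³ = 11·y³ + 11, so a solution requires the RHS to be a perfect cube.
Strategy: iterate y from -50 to 50, compute RHS = 11·y³ + 11, and check whether it is a (positive or negative) perfect cube.
Check small values of y:
  y = 0: RHS = 11 is not a perfect cube.
  y = 1: RHS = 22 is not a perfect cube.
  y = -1: RHS = 0 = (0)³ ⇒ x = 0 works.
  y = 2: RHS = 99 is not a perfect cube.
  y = -2: RHS = -77 is not a perfect cube.
  y = 3: RHS = 308 is not a perfect cube.
  y = -3: RHS = -286 is not a perfect cube.
Continuing the search up to |y| = 50 finds no further solutions beyond those listed.
Collected solutions: (0, -1).

Solutions (with |y| ≤ 50): (0, -1).


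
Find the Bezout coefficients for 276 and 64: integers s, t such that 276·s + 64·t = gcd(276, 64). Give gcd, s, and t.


Euclidean algorithm on (276, 64) — divide until remainder is 0:
  276 = 4 · 64 + 20
  64 = 3 · 20 + 4
  20 = 5 · 4 + 0
gcd(276, 64) = 4.
Track Bezout coefficients alongside the remainders: start with r₀ = 276 = a·1 + b·0 (s = 1, t = 0) and r₁ = 64 = a·0 + b·1 (s = 0, t = 1); each new remainder r_{k+1} = r_{k-1} − q_k·r_k inherits s_{k+1} = s_{k-1} − q_k·s_k, t_{k+1} = t_{k-1} − q_k·t_k, so r_k = a·s_k + b·t_k at every step:
  q = 4: r = 20, s = 1 − 4·0 = 1, t = 0 − 4·1 = -4  (check: 276·1 + 64·(-4) = 20)
  q = 3: r = 4, s = 0 − 3·1 = -3, t = 1 − 3·(-4) = 13  (check: 276·(-3) + 64·13 = 4)
The row with r = 4 (the gcd) gives the Bezout coefficients s = -3, t = 13.
Result: 276 · (-3) + 64 · (13) = 4.

gcd(276, 64) = 4; s = -3, t = 13 (check: 276·(-3) + 64·13 = 4).


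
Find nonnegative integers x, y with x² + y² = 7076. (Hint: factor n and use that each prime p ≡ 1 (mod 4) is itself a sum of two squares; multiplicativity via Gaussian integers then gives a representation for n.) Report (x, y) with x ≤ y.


Step 1: Factor n = 7076 = 2^2 · 29 · 61.
Step 2: Check the mod-4 condition on each prime factor: 2 = 2 (special); 29 ≡ 1 (mod 4), exponent 1; 61 ≡ 1 (mod 4), exponent 1.
All primes ≡ 3 (mod 4) appear to even exponent (or don't appear), so by the two-squares theorem n IS expressible as a sum of two squares.
Step 3: Build a representation. Group n = k² · m with k = 2 and m = 29 · 61 = 1769 (a product of primes ≡ 1 (mod 4)); a representation of m scales to one of n via (k·x)² + (k·y)² = k²(x² + y²). Each prime p ≡ 1 (mod 4) is itself a sum of two squares; find a² by testing p − a² for a perfect square:
  29: 29 − 1² = 28, 29 − 2² = 25 = 5² ⇒ 29 = 2² + 5².
  61: 61 − 1² = 60, 61 − 2² = 57, 61 − 3² = 52, 61 − 4² = 45, 61 − 5² = 36 = 6² ⇒ 61 = 5² + 6².
  Combine using the Brahmagupta–Fibonacci identity (a² + b²)(c² + d²) = (ac − bd)² + (ad + bc)² = (ac + bd)² + (ad − bc)²:
  29 · 61 = 1769: from (2² + 5²)(5² + 6²), take (2·5 − 5·6, 2·6 + 5·5) = (10 − 30, 12 + 25) = (-20, 37); dropping signs (only squares matter) gives (20, 37); check 20² + 37² = 400 + 1369 = 1769 ✓.
  Scale by k = 2: (2·20, 2·37) = (40, 74).
Step 4: Order so x ≤ y and verify: 40² + 74² = 1600 + 5476 = 7076 = n. ✓

n = 7076 = 40² + 74² (one valid representation with x ≤ y).


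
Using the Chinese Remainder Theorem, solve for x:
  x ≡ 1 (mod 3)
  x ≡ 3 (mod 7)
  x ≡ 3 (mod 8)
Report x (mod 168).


Moduli 3, 7, 8 are pairwise coprime; by CRT there is a unique solution modulo M = 3 · 7 · 8 = 168.
Solve pairwise, accumulating the modulus:
  Start with x ≡ 1 (mod 3).
  Combine with x ≡ 3 (mod 7): since gcd(3, 7) = 1, we get a unique residue mod 21.
    Write x = 1 + 3·t and substitute into x ≡ 3 (mod 7): 3·t ≡ 3 − 1 = 2 (mod 7).
    The inverse of 3 mod 7 is 5 (since 3·5 = 15 = 2·7 + 1), so t ≡ 5·2 = 10 ≡ 3 (mod 7).
    Then x = 1 + 3·3 = 10, valid modulo lcm(3, 7) = 21: x ≡ 10 (mod 21).
  Combine with x ≡ 3 (mod 8): since gcd(21, 8) = 1, we get a unique residue mod 168.
    Write x = 10 + 21·t and substitute into x ≡ 3 (mod 8): 21·t ≡ 3 − 10 = -7 (mod 8).
    Reduce coefficients mod 8: 5·t ≡ 1 (mod 8).
    The inverse of 5 mod 8 is 5 (since 5·5 = 25 = 3·8 + 1), so t ≡ 5·1 = 5 ≡ 5 (mod 8).
    Then x = 10 + 21·5 = 115, valid modulo lcm(21, 8) = 168: x ≡ 115 (mod 168).
Verify: 115 mod 3 = 1 ✓, 115 mod 7 = 3 ✓, 115 mod 8 = 3 ✓.

x ≡ 115 (mod 168).


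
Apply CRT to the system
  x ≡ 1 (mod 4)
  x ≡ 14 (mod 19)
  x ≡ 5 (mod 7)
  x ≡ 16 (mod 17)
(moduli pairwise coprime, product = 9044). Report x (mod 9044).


Product of moduli M = 4 · 19 · 7 · 17 = 9044.
Merge one congruence at a time:
  Start: x ≡ 1 (mod 4).
  Combine with x ≡ 14 (mod 19); new modulus lcm = 76.
    Write x = 1 + 4·t and substitute into x ≡ 14 (mod 19): 4·t ≡ 14 − 1 = 13 (mod 19).
    The inverse of 4 mod 19 is 5 (since 4·5 = 20 = 1·19 + 1), so t ≡ 5·13 = 65 ≡ 8 (mod 19).
    Then x = 1 + 4·8 = 33, valid modulo lcm(4, 19) = 76: x ≡ 33 (mod 76).
  Combine with x ≡ 5 (mod 7); new modulus lcm = 532.
    Write x = 33 + 76·t and substitute into x ≡ 5 (mod 7): 76·t ≡ 5 − 33 = -28 (mod 7).
    Reduce coefficients mod 7: 6·t ≡ 0 (mod 7).
    The inverse of 6 mod 7 is 6 (since 6·6 = 36 = 5·7 + 1), so t ≡ 6·0 = 0 ≡ 0 (mod 7).
    Then x = 33 + 76·0 = 33, valid modulo lcm(76, 7) = 532: x ≡ 33 (mod 532).
  Combine with x ≡ 16 (mod 17); new modulus lcm = 9044.
    Write x = 33 + 532·t and substitute into x ≡ 16 (mod 17): 532·t ≡ 16 − 33 = -17 (mod 17).
    Reduce coefficients mod 17: 5·t ≡ 0 (mod 17).
    The inverse of 5 mod 17 is 7 (since 5·7 = 35 = 2·17 + 1), so t ≡ 7·0 = 0 ≡ 0 (mod 17).
    Then x = 33 + 532·0 = 33, valid modulo lcm(532, 17) = 9044: x ≡ 33 (mod 9044).
Verify against each original: 33 mod 4 = 1, 33 mod 19 = 14, 33 mod 7 = 5, 33 mod 17 = 16.

x ≡ 33 (mod 9044).


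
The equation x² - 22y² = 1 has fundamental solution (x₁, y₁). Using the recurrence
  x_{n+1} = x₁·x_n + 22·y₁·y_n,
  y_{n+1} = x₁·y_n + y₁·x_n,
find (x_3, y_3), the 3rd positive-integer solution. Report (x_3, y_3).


Step 1: Find the fundamental solution (x₁, y₁) of x² - 22y² = 1.
  Expand √22 as a continued fraction. a₀ = ⌊√22⌋ = 4; iterate m_{k+1} = d_k·a_k − m_k, d_{k+1} = (22 − m_{k+1}²)/d_k, a_{k+1} = ⌊(a₀ + m_{k+1})/d_{k+1}⌋ (starting m₀ = 0, d₀ = 1), with convergents p_k = a_k·p_{k-1} + p_{k-2}, q_k = a_k·q_{k-1} + q_{k-2} (p₋₁ = 1, q₋₁ = 0):
  k = 0: a₀ = 4; p₀/q₀ = 4/1; p₀² − 22·q₀² = 16 − 22 = -6.
  k = 1: m = 4, d = 6, a = ⌊(4 + 4)/6⌋ = 1; p/q = (1·4 + 1)/(1·1 + 0) = 5/1; p² − 22·q² = 25 − 22 = 3.
  k = 2: m = 2, d = 3, a = ⌊(4 + 2)/3⌋ = 2; p/q = (2·5 + 4)/(2·1 + 1) = 14/3; p² − 22·q² = 196 − 198 = -2.
  k = 3: m = 4, d = 2, a = ⌊(4 + 4)/2⌋ = 4; p/q = (4·14 + 5)/(4·3 + 1) = 61/13; p² − 22·q² = 3721 − 3718 = 3.
  k = 4: m = 4, d = 3, a = ⌊(4 + 4)/3⌋ = 2; p/q = (2·61 + 14)/(2·13 + 3) = 136/29; p² − 22·q² = 18496 − 18502 = -6.
  k = 5: m = 2, d = 6, a = ⌊(4 + 2)/6⌋ = 1; p/q = (1·136 + 61)/(1·29 + 13) = 197/42; p² − 22·q² = 38809 − 38808 = 1.
  The first convergent with p² − 22·q² = 1 gives the fundamental solution (x₁, y₁) = (197, 42).
Step 2: Apply the recurrence (x_{n+1}, y_{n+1}) = (x₁x_n + 22y₁y_n, x₁y_n + y₁x_n) repeatedly.
  From (x_1, y_1) = (197, 42): x_2 = 197·197 + 22·42·42 = 77617; y_2 = 197·42 + 42·197 = 16548.
  From (x_2, y_2) = (77617, 16548): x_3 = 197·77617 + 22·42·16548 = 30580901; y_3 = 197·16548 + 42·77617 = 6519870.
Step 3: Verify x_3² - 22·y_3² = 935191505971801 - 935191505971800 = 1 (should be 1). ✓

(x_1, y_1) = (197, 42); (x_3, y_3) = (30580901, 6519870).


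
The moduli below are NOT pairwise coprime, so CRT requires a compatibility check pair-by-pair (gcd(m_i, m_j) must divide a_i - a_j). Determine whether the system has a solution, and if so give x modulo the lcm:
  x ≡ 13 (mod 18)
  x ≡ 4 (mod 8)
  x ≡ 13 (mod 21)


Moduli 18, 8, 21 are not pairwise coprime, so CRT works modulo lcm(m_i) when all pairwise compatibility conditions hold.
Pairwise compatibility: gcd(m_i, m_j) must divide a_i - a_j for every pair.
Merge one congruence at a time:
  Start: x ≡ 13 (mod 18).
  Combine with x ≡ 4 (mod 8): gcd(18, 8) = 2, and 4 - 13 = -9 is NOT divisible by 2.
    ⇒ system is inconsistent (no integer solution).

No solution (the system is inconsistent).


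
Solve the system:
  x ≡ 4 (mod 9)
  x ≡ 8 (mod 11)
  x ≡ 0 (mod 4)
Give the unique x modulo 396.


Moduli 9, 11, 4 are pairwise coprime; by CRT there is a unique solution modulo M = 9 · 11 · 4 = 396.
Solve pairwise, accumulating the modulus:
  Start with x ≡ 4 (mod 9).
  Combine with x ≡ 8 (mod 11): since gcd(9, 11) = 1, we get a unique residue mod 99.
    Write x = 4 + 9·t and substitute into x ≡ 8 (mod 11): 9·t ≡ 8 − 4 = 4 (mod 11).
    The inverse of 9 mod 11 is 5 (since 9·5 = 45 = 4·11 + 1), so t ≡ 5·4 = 20 ≡ 9 (mod 11).
    Then x = 4 + 9·9 = 85, valid modulo lcm(9, 11) = 99: x ≡ 85 (mod 99).
  Combine with x ≡ 0 (mod 4): since gcd(99, 4) = 1, we get a unique residue mod 396.
    Write x = 85 + 99·t and substitute into x ≡ 0 (mod 4): 99·t ≡ 0 − 85 = -85 (mod 4).
    Reduce coefficients mod 4: 3·t ≡ 3 (mod 4).
    The inverse of 3 mod 4 is 3 (since 3·3 = 9 = 2·4 + 1), so t ≡ 3·3 = 9 ≡ 1 (mod 4).
    Then x = 85 + 99·1 = 184, valid modulo lcm(99, 4) = 396: x ≡ 184 (mod 396).
Verify: 184 mod 9 = 4 ✓, 184 mod 11 = 8 ✓, 184 mod 4 = 0 ✓.

x ≡ 184 (mod 396).


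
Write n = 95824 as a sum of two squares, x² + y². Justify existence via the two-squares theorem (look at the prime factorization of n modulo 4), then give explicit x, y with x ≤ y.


Step 1: Factor n = 95824 = 2^4 · 53 · 113.
Step 2: Check the mod-4 condition on each prime factor: 2 = 2 (special); 53 ≡ 1 (mod 4), exponent 1; 113 ≡ 1 (mod 4), exponent 1.
All primes ≡ 3 (mod 4) appear to even exponent (or don't appear), so by the two-squares theorem n IS expressible as a sum of two squares.
Step 3: Build a representation. Group n = k² · m with k = 4 and m = 53 · 113 = 5989 (a product of primes ≡ 1 (mod 4)); a representation of m scales to one of n via (k·x)² + (k·y)² = k²(x² + y²). Each prime p ≡ 1 (mod 4) is itself a sum of two squares; find a² by testing p − a² for a perfect square:
  53: 53 − 1² = 52, 53 − 2² = 49 = 7² ⇒ 53 = 2² + 7².
  113: 113 − 1² = 112, 113 − 2² = 109, 113 − 3² = 104, 113 − 4² = 97, 113 − 5² = 88, 113 − 6² = 77, 113 − 7² = 64 = 8² ⇒ 113 = 7² + 8².
  Combine using the Brahmagupta–Fibonacci identity (a² + b²)(c² + d²) = (ac − bd)² + (ad + bc)² = (ac + bd)² + (ad − bc)²:
  53 · 113 = 5989: from (2² + 7²)(7² + 8²), take (2·7 − 7·8, 2·8 + 7·7) = (14 − 56, 16 + 49) = (-42, 65); dropping signs (only squares matter) gives (42, 65); check 42² + 65² = 1764 + 4225 = 5989 ✓.
  Scale by k = 4: (4·42, 4·65) = (168, 260).
Step 4: Order so x ≤ y and verify: 168² + 260² = 28224 + 67600 = 95824 = n. ✓

n = 95824 = 168² + 260² (one valid representation with x ≤ y).


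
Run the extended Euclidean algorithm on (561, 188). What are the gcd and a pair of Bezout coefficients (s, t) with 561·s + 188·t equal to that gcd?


Euclidean algorithm on (561, 188) — divide until remainder is 0:
  561 = 2 · 188 + 185
  188 = 1 · 185 + 3
  185 = 61 · 3 + 2
  3 = 1 · 2 + 1
  2 = 2 · 1 + 0
gcd(561, 188) = 1.
Track Bezout coefficients alongside the remainders: start with r₀ = 561 = a·1 + b·0 (s = 1, t = 0) and r₁ = 188 = a·0 + b·1 (s = 0, t = 1); each new remainder r_{k+1} = r_{k-1} − q_k·r_k inherits s_{k+1} = s_{k-1} − q_k·s_k, t_{k+1} = t_{k-1} − q_k·t_k, so r_k = a·s_k + b·t_k at every step:
  q = 2: r = 185, s = 1 − 2·0 = 1, t = 0 − 2·1 = -2  (check: 561·1 + 188·(-2) = 185)
  q = 1: r = 3, s = 0 − 1·1 = -1, t = 1 − 1·(-2) = 3  (check: 561·(-1) + 188·3 = 3)
  q = 61: r = 2, s = 1 − 61·(-1) = 62, t = -2 − 61·3 = -185  (check: 561·62 + 188·(-185) = 2)
  q = 1: r = 1, s = -1 − 1·62 = -63, t = 3 − 1·(-185) = 188  (check: 561·(-63) + 188·188 = 1)
The row with r = 1 (the gcd) gives the Bezout coefficients s = -63, t = 188.
Result: 561 · (-63) + 188 · (188) = 1.

gcd(561, 188) = 1; s = -63, t = 188 (check: 561·(-63) + 188·188 = 1).


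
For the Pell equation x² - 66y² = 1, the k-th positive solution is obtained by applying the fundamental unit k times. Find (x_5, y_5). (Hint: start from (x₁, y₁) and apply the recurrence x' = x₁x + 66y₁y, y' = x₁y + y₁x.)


Step 1: Find the fundamental solution (x₁, y₁) of x² - 66y² = 1.
  Expand √66 as a continued fraction. a₀ = ⌊√66⌋ = 8; iterate m_{k+1} = d_k·a_k − m_k, d_{k+1} = (66 − m_{k+1}²)/d_k, a_{k+1} = ⌊(a₀ + m_{k+1})/d_{k+1}⌋ (starting m₀ = 0, d₀ = 1), with convergents p_k = a_k·p_{k-1} + p_{k-2}, q_k = a_k·q_{k-1} + q_{k-2} (p₋₁ = 1, q₋₁ = 0):
  k = 0: a₀ = 8; p₀/q₀ = 8/1; p₀² − 66·q₀² = 64 − 66 = -2.
  k = 1: m = 8, d = 2, a = ⌊(8 + 8)/2⌋ = 8; p/q = (8·8 + 1)/(8·1 + 0) = 65/8; p² − 66·q² = 4225 − 4224 = 1.
  The first convergent with p² − 66·q² = 1 gives the fundamental solution (x₁, y₁) = (65, 8).
Step 2: Apply the recurrence (x_{n+1}, y_{n+1}) = (x₁x_n + 66y₁y_n, x₁y_n + y₁x_n) repeatedly.
  From (x_1, y_1) = (65, 8): x_2 = 65·65 + 66·8·8 = 8449; y_2 = 65·8 + 8·65 = 1040.
  From (x_2, y_2) = (8449, 1040): x_3 = 65·8449 + 66·8·1040 = 1098305; y_3 = 65·1040 + 8·8449 = 135192.
  From (x_3, y_3) = (1098305, 135192): x_4 = 65·1098305 + 66·8·135192 = 142771201; y_4 = 65·135192 + 8·1098305 = 17573920.
  From (x_4, y_4) = (142771201, 17573920): x_5 = 65·142771201 + 66·8·17573920 = 18559157825; y_5 = 65·17573920 + 8·142771201 = 2284474408.
Step 3: Verify x_5² - 66·y_5² = 344442339173258730625 - 344442339173258730624 = 1 (should be 1). ✓

(x_1, y_1) = (65, 8); (x_5, y_5) = (18559157825, 2284474408).
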